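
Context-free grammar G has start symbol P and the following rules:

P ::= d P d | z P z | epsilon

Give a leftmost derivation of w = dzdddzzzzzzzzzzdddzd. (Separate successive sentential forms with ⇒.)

P⇒dPd⇒dzPzd⇒dzdPdzd⇒dzddPddzd⇒dzdddPdddzd⇒dzdddzPzdddzd⇒dzdddzzPzzdddzd⇒dzdddzzzPzzzdddzd⇒dzdddzzzzPzzzzdddzd⇒dzdddzzzzzPzzzzzdddzd⇒dzdddzzzzzzzzzzdddzd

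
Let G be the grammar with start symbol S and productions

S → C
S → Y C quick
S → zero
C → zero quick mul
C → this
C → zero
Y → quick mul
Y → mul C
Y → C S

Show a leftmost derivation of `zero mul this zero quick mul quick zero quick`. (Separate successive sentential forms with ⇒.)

S ⇒ Y C quick ⇒ C S C quick ⇒ zero S C quick ⇒ zero Y C quick C quick ⇒ zero mul C C quick C quick ⇒ zero mul this C quick C quick ⇒ zero mul this zero quick mul quick C quick ⇒ zero mul this zero quick mul quick zero quick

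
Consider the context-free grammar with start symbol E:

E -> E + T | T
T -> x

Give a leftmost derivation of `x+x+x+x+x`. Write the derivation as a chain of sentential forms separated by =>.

E => E+T => E+T+T => E+T+T+T => E+T+T+T+T => T+T+T+T+T => x+T+T+T+T => x+x+T+T+T => x+x+x+T+T => x+x+x+x+T => x+x+x+x+x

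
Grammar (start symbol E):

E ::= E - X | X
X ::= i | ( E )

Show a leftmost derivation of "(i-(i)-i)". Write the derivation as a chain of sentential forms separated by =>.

E => X   [E ::= X]
X => (E)   [X ::= ( E )]
(E) => (E-X)   [E ::= E - X]
(E-X) => (E-X-X)   [E ::= E - X]
(E-X-X) => (X-X-X)   [E ::= X]
(X-X-X) => (i-X-X)   [X ::= i]
(i-X-X) => (i-(E)-X)   [X ::= ( E )]
(i-(E)-X) => (i-(X)-X)   [E ::= X]
(i-(X)-X) => (i-(i)-X)   [X ::= i]
(i-(i)-X) => (i-(i)-i)   [X ::= i]

E=>X=>(E)=>(E-X)=>(E-X-X)=>(X-X-X)=>(i-X-X)=>(i-(E)-X)=>(i-(X)-X)=>(i-(i)-X)=>(i-(i)-i)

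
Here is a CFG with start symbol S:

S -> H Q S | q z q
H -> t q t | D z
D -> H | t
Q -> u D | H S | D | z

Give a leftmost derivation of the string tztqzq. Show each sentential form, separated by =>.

S => HQS   [S -> H Q S]
HQS => DzQS   [H -> D z]
DzQS => tzQS   [D -> t]
tzQS => tzDS   [Q -> D]
tzDS => tztS   [D -> t]
tztS => tztqzq   [S -> q z q]

S => HQS => DzQS => tzQS => tzDS => tztS => tztqzq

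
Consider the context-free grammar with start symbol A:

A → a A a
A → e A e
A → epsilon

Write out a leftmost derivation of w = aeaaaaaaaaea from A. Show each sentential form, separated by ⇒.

A ⇒ aAa   [A → a A a]
aAa ⇒ aeAea   [A → e A e]
aeAea ⇒ aeaAaea   [A → a A a]
aeaAaea ⇒ aeaaAaaea   [A → a A a]
aeaaAaaea ⇒ aeaaaAaaaea   [A → a A a]
aeaaaAaaaea ⇒ aeaaaaAaaaaea   [A → a A a]
aeaaaaAaaaaea ⇒ aeaaaaaaaaea   [A → epsilon]

A ⇒ aAa ⇒ aeAea ⇒ aeaAaea ⇒ aeaaAaaea ⇒ aeaaaAaaaea ⇒ aeaaaaAaaaaea ⇒ aeaaaaaaaaea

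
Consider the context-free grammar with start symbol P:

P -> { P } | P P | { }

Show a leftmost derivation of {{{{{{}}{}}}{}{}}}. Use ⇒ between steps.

P ⇒ {P} ⇒ {{P}} ⇒ {{PP}} ⇒ {{PPP}} ⇒ {{{P}PP}} ⇒ {{{{P}}PP}} ⇒ {{{{PP}}PP}} ⇒ {{{{{P}P}}PP}} ⇒ {{{{{{}}P}}PP}} ⇒ {{{{{{}}{}}}PP}} ⇒ {{{{{{}}{}}}{}P}} ⇒ {{{{{{}}{}}}{}{}}}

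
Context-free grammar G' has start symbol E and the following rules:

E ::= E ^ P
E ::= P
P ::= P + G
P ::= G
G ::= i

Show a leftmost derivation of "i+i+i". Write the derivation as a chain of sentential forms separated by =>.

E => P => P+G => P+G+G => G+G+G => i+G+G => i+i+G => i+i+i

E => P   [E ::= P]
P => P+G   [P ::= P + G]
P+G => P+G+G   [P ::= P + G]
P+G+G => G+G+G   [P ::= G]
G+G+G => i+G+G   [G ::= i]
i+G+G => i+i+G   [G ::= i]
i+i+G => i+i+i   [G ::= i]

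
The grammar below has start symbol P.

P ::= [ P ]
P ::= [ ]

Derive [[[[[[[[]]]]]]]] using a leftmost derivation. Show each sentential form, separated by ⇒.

P ⇒ [P] ⇒ [[P]] ⇒ [[[P]]] ⇒ [[[[P]]]] ⇒ [[[[[P]]]]] ⇒ [[[[[[P]]]]]] ⇒ [[[[[[[P]]]]]]] ⇒ [[[[[[[[]]]]]]]]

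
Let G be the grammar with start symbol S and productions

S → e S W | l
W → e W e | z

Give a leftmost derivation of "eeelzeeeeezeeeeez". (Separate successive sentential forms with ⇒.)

S ⇒ eSW   [S → e S W]
eSW ⇒ eeSWW   [S → e S W]
eeSWW ⇒ eeeSWWW   [S → e S W]
eeeSWWW ⇒ eeelWWW   [S → l]
eeelWWW ⇒ eeelzWW   [W → z]
eeelzWW ⇒ eeelzeWeW   [W → e W e]
eeelzeWeW ⇒ eeelzeeWeeW   [W → e W e]
eeelzeeWeeW ⇒ eeelzeeeWeeeW   [W → e W e]
eeelzeeeWeeeW ⇒ eeelzeeeeWeeeeW   [W → e W e]
eeelzeeeeWeeeeW ⇒ eeelzeeeeeWeeeeeW   [W → e W e]
eeelzeeeeeWeeeeeW ⇒ eeelzeeeeezeeeeeW   [W → z]
eeelzeeeeezeeeeeW ⇒ eeelzeeeeezeeeeez   [W → z]

S ⇒ eSW ⇒ eeSWW ⇒ eeeSWWW ⇒ eeelWWW ⇒ eeelzWW ⇒ eeelzeWeW ⇒ eeelzeeWeeW ⇒ eeelzeeeWeeeW ⇒ eeelzeeeeWeeeeW ⇒ eeelzeeeeeWeeeeeW ⇒ eeelzeeeeezeeeeeW ⇒ eeelzeeeeezeeeeez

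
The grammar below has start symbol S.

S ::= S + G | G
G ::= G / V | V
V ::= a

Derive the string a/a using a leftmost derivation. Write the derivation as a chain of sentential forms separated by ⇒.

S ⇒ G ⇒ G/V ⇒ V/V ⇒ a/V ⇒ a/a

S ⇒ G   [S ::= G]
G ⇒ G/V   [G ::= G / V]
G/V ⇒ V/V   [G ::= V]
V/V ⇒ a/V   [V ::= a]
a/V ⇒ a/a   [V ::= a]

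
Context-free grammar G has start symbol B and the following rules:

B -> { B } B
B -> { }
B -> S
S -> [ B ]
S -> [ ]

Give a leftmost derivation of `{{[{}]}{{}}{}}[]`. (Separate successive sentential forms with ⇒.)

B ⇒ {B}B ⇒ {{B}B}B ⇒ {{S}B}B ⇒ {{[B]}B}B ⇒ {{[{}]}B}B ⇒ {{[{}]}{B}B}B ⇒ {{[{}]}{{}}B}B ⇒ {{[{}]}{{}}{}}B ⇒ {{[{}]}{{}}{}}S ⇒ {{[{}]}{{}}{}}[]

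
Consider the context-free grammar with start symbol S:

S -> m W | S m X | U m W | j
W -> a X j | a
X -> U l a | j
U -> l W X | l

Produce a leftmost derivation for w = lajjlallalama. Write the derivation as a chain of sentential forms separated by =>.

S => UmW => lWXmW => laXjXmW => lajjXmW => lajjUlamW => lajjlWXlamW => lajjlaXlamW => lajjlaUlalamW => lajjlallalamW => lajjlallalama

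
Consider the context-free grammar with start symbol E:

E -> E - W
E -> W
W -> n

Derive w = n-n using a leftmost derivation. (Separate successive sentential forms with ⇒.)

E⇒E-W⇒W-W⇒n-W⇒n-n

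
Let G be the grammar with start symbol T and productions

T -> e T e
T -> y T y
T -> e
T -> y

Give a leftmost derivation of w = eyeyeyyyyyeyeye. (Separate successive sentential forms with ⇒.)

T ⇒ eTe ⇒ eyTye ⇒ eyeTeye ⇒ eyeyTyeye ⇒ eyeyeTeyeye ⇒ eyeyeyTyeyeye ⇒ eyeyeyyTyyeyeye ⇒ eyeyeyyyyyeyeye

T ⇒ eTe   [T -> e T e]
eTe ⇒ eyTye   [T -> y T y]
eyTye ⇒ eyeTeye   [T -> e T e]
eyeTeye ⇒ eyeyTyeye   [T -> y T y]
eyeyTyeye ⇒ eyeyeTeyeye   [T -> e T e]
eyeyeTeyeye ⇒ eyeyeyTyeyeye   [T -> y T y]
eyeyeyTyeyeye ⇒ eyeyeyyTyyeyeye   [T -> y T y]
eyeyeyyTyyeyeye ⇒ eyeyeyyyyyeyeye   [T -> y]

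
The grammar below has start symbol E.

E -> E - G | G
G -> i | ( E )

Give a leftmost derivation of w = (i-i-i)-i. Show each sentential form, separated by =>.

E=>E-G=>G-G=>(E)-G=>(E-G)-G=>(E-G-G)-G=>(G-G-G)-G=>(i-G-G)-G=>(i-i-G)-G=>(i-i-i)-G=>(i-i-i)-i

E => E-G   [E -> E - G]
E-G => G-G   [E -> G]
G-G => (E)-G   [G -> ( E )]
(E)-G => (E-G)-G   [E -> E - G]
(E-G)-G => (E-G-G)-G   [E -> E - G]
(E-G-G)-G => (G-G-G)-G   [E -> G]
(G-G-G)-G => (i-G-G)-G   [G -> i]
(i-G-G)-G => (i-i-G)-G   [G -> i]
(i-i-G)-G => (i-i-i)-G   [G -> i]
(i-i-i)-G => (i-i-i)-i   [G -> i]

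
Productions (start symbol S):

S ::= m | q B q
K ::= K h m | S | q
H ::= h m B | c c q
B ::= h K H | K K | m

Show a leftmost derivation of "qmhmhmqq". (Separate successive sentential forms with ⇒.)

S ⇒ qBq ⇒ qKKq ⇒ qKhmKq ⇒ qKhmhmKq ⇒ qShmhmKq ⇒ qmhmhmKq ⇒ qmhmhmqq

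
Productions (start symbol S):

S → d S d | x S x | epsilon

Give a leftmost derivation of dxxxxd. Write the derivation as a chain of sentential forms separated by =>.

S => dSd => dxSxd => dxxSxxd => dxxxxd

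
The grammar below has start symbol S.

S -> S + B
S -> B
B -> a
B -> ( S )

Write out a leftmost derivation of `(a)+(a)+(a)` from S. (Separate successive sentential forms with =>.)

S => S+B => S+B+B => B+B+B => (S)+B+B => (B)+B+B => (a)+B+B => (a)+(S)+B => (a)+(B)+B => (a)+(a)+B => (a)+(a)+(S) => (a)+(a)+(B) => (a)+(a)+(a)

S => S+B   [S -> S + B]
S+B => S+B+B   [S -> S + B]
S+B+B => B+B+B   [S -> B]
B+B+B => (S)+B+B   [B -> ( S )]
(S)+B+B => (B)+B+B   [S -> B]
(B)+B+B => (a)+B+B   [B -> a]
(a)+B+B => (a)+(S)+B   [B -> ( S )]
(a)+(S)+B => (a)+(B)+B   [S -> B]
(a)+(B)+B => (a)+(a)+B   [B -> a]
(a)+(a)+B => (a)+(a)+(S)   [B -> ( S )]
(a)+(a)+(S) => (a)+(a)+(B)   [S -> B]
(a)+(a)+(B) => (a)+(a)+(a)   [B -> a]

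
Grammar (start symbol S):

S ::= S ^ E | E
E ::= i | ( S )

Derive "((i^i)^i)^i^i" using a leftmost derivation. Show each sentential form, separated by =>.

S => S^E   [S ::= S ^ E]
S^E => S^E^E   [S ::= S ^ E]
S^E^E => E^E^E   [S ::= E]
E^E^E => (S)^E^E   [E ::= ( S )]
(S)^E^E => (S^E)^E^E   [S ::= S ^ E]
(S^E)^E^E => (E^E)^E^E   [S ::= E]
(E^E)^E^E => ((S)^E)^E^E   [E ::= ( S )]
((S)^E)^E^E => ((S^E)^E)^E^E   [S ::= S ^ E]
((S^E)^E)^E^E => ((E^E)^E)^E^E   [S ::= E]
((E^E)^E)^E^E => ((i^E)^E)^E^E   [E ::= i]
((i^E)^E)^E^E => ((i^i)^E)^E^E   [E ::= i]
((i^i)^E)^E^E => ((i^i)^i)^E^E   [E ::= i]
((i^i)^i)^E^E => ((i^i)^i)^i^E   [E ::= i]
((i^i)^i)^i^E => ((i^i)^i)^i^i   [E ::= i]

S => S^E => S^E^E => E^E^E => (S)^E^E => (S^E)^E^E => (E^E)^E^E => ((S)^E)^E^E => ((S^E)^E)^E^E => ((E^E)^E)^E^E => ((i^E)^E)^E^E => ((i^i)^E)^E^E => ((i^i)^i)^E^E => ((i^i)^i)^i^E => ((i^i)^i)^i^i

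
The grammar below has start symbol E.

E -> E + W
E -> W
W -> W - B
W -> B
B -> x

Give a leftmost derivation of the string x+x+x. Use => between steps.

E => E+W => E+W+W => W+W+W => B+W+W => x+W+W => x+B+W => x+x+W => x+x+B => x+x+x

E => E+W   [E -> E + W]
E+W => E+W+W   [E -> E + W]
E+W+W => W+W+W   [E -> W]
W+W+W => B+W+W   [W -> B]
B+W+W => x+W+W   [B -> x]
x+W+W => x+B+W   [W -> B]
x+B+W => x+x+W   [B -> x]
x+x+W => x+x+B   [W -> B]
x+x+B => x+x+x   [B -> x]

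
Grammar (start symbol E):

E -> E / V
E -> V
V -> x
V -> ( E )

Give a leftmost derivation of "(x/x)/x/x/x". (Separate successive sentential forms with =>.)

E=>E/V=>E/V/V=>E/V/V/V=>V/V/V/V=>(E)/V/V/V=>(E/V)/V/V/V=>(V/V)/V/V/V=>(x/V)/V/V/V=>(x/x)/V/V/V=>(x/x)/x/V/V=>(x/x)/x/x/V=>(x/x)/x/x/x

E => E/V   [E -> E / V]
E/V => E/V/V   [E -> E / V]
E/V/V => E/V/V/V   [E -> E / V]
E/V/V/V => V/V/V/V   [E -> V]
V/V/V/V => (E)/V/V/V   [V -> ( E )]
(E)/V/V/V => (E/V)/V/V/V   [E -> E / V]
(E/V)/V/V/V => (V/V)/V/V/V   [E -> V]
(V/V)/V/V/V => (x/V)/V/V/V   [V -> x]
(x/V)/V/V/V => (x/x)/V/V/V   [V -> x]
(x/x)/V/V/V => (x/x)/x/V/V   [V -> x]
(x/x)/x/V/V => (x/x)/x/x/V   [V -> x]
(x/x)/x/x/V => (x/x)/x/x/x   [V -> x]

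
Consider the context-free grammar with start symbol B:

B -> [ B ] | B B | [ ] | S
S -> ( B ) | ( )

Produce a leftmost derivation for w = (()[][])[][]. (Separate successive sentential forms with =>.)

B => BB   [B -> B B]
BB => BBB   [B -> B B]
BBB => SBB   [B -> S]
SBB => (B)BB   [S -> ( B )]
(B)BB => (BB)BB   [B -> B B]
(BB)BB => (BBB)BB   [B -> B B]
(BBB)BB => (SBB)BB   [B -> S]
(SBB)BB => (()BB)BB   [S -> ( )]
(()BB)BB => (()[]B)BB   [B -> [ ]]
(()[]B)BB => (()[][])BB   [B -> [ ]]
(()[][])BB => (()[][])[]B   [B -> [ ]]
(()[][])[]B => (()[][])[][]   [B -> [ ]]

B => BB => BBB => SBB => (B)BB => (BB)BB => (BBB)BB => (SBB)BB => (()BB)BB => (()[]B)BB => (()[][])BB => (()[][])[]B => (()[][])[][]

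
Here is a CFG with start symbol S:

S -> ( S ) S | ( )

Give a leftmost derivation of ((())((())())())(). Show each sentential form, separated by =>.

S => (S)S => ((S)S)S => ((())S)S => ((())(S)S)S => ((())((S)S)S)S => ((())((())S)S)S => ((())((())())S)S => ((())((())())())S => ((())((())())())()

S => (S)S   [S -> ( S ) S]
(S)S => ((S)S)S   [S -> ( S ) S]
((S)S)S => ((())S)S   [S -> ( )]
((())S)S => ((())(S)S)S   [S -> ( S ) S]
((())(S)S)S => ((())((S)S)S)S   [S -> ( S ) S]
((())((S)S)S)S => ((())((())S)S)S   [S -> ( )]
((())((())S)S)S => ((())((())())S)S   [S -> ( )]
((())((())())S)S => ((())((())())())S   [S -> ( )]
((())((())())())S => ((())((())())())()   [S -> ( )]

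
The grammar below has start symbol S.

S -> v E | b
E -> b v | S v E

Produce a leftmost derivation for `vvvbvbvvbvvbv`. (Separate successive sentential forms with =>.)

S => vE   [S -> v E]
vE => vSvE   [E -> S v E]
vSvE => vvEvE   [S -> v E]
vvEvE => vvSvEvE   [E -> S v E]
vvSvEvE => vvvEvEvE   [S -> v E]
vvvEvEvE => vvvSvEvEvE   [E -> S v E]
vvvSvEvEvE => vvvbvEvEvE   [S -> b]
vvvbvEvEvE => vvvbvbvvEvE   [E -> b v]
vvvbvbvvEvE => vvvbvbvvbvvE   [E -> b v]
vvvbvbvvbvvE => vvvbvbvvbvvbv   [E -> b v]

S => vE => vSvE => vvEvE => vvSvEvE => vvvEvEvE => vvvSvEvEvE => vvvbvEvEvE => vvvbvbvvEvE => vvvbvbvvbvvE => vvvbvbvvbvvbv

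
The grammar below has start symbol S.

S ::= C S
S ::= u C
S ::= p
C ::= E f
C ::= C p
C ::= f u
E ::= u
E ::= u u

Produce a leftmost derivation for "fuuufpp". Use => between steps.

S => CS   [S ::= C S]
CS => fuS   [C ::= f u]
fuS => fuuC   [S ::= u C]
fuuC => fuuCp   [C ::= C p]
fuuCp => fuuCpp   [C ::= C p]
fuuCpp => fuuEfpp   [C ::= E f]
fuuEfpp => fuuufpp   [E ::= u]

S => CS => fuS => fuuC => fuuCp => fuuCpp => fuuEfpp => fuuufpp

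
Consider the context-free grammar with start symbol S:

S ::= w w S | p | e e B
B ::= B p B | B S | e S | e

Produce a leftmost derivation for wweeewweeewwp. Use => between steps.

S => wwS   [S ::= w w S]
wwS => wweeB   [S ::= e e B]
wweeB => wweeBS   [B ::= B S]
wweeBS => wweeeS   [B ::= e]
wweeeS => wweeewwS   [S ::= w w S]
wweeewwS => wweeewweeB   [S ::= e e B]
wweeewweeB => wweeewweeeS   [B ::= e S]
wweeewweeeS => wweeewweeewwS   [S ::= w w S]
wweeewweeewwS => wweeewweeewwp   [S ::= p]

S => wwS => wweeB => wweeBS => wweeeS => wweeewwS => wweeewweeB => wweeewweeeS => wweeewweeewwS => wweeewweeewwp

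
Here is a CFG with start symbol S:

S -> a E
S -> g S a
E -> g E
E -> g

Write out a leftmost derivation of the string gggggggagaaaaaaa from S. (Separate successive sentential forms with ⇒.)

S ⇒ gSa ⇒ ggSaa ⇒ gggSaaa ⇒ ggggSaaaa ⇒ gggggSaaaaa ⇒ ggggggSaaaaaa ⇒ gggggggSaaaaaaa ⇒ gggggggaEaaaaaaa ⇒ gggggggagaaaaaaa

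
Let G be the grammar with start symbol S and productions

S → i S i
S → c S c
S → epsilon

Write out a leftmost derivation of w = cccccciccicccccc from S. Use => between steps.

S => cSc => ccScc => cccSccc => ccccScccc => cccccSccccc => ccccccScccccc => cccccciSicccccc => ccccccicScicccccc => cccccciccicccccc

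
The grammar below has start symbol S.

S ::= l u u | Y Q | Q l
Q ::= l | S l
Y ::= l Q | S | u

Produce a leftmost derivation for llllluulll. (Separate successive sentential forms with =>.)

S => Ql => Sll => YQll => SQll => QlQll => SllQll => QlllQll => llllQll => llllSlll => llllluulll

S => Ql   [S ::= Q l]
Ql => Sll   [Q ::= S l]
Sll => YQll   [S ::= Y Q]
YQll => SQll   [Y ::= S]
SQll => QlQll   [S ::= Q l]
QlQll => SllQll   [Q ::= S l]
SllQll => QlllQll   [S ::= Q l]
QlllQll => llllQll   [Q ::= l]
llllQll => llllSlll   [Q ::= S l]
llllSlll => llllluulll   [S ::= l u u]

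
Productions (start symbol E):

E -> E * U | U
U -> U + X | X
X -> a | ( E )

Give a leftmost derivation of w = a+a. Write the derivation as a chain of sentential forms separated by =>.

E => U => U+X => X+X => a+X => a+a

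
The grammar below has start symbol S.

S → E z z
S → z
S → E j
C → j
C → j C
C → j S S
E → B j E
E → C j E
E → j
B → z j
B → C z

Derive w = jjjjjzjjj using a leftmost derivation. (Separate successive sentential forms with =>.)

S => Ej   [S → E j]
Ej => CjEj   [E → C j E]
CjEj => jjEj   [C → j]
jjEj => jjBjEj   [E → B j E]
jjBjEj => jjCzjEj   [B → C z]
jjCzjEj => jjjCzjEj   [C → j C]
jjjCzjEj => jjjjCzjEj   [C → j C]
jjjjCzjEj => jjjjjzjEj   [C → j]
jjjjjzjEj => jjjjjzjjj   [E → j]

S => Ej => CjEj => jjEj => jjBjEj => jjCzjEj => jjjCzjEj => jjjjCzjEj => jjjjjzjEj => jjjjjzjjj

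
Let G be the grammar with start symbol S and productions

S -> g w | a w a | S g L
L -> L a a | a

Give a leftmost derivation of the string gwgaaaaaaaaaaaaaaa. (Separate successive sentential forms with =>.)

S=>SgL=>gwgL=>gwgLaa=>gwgLaaaa=>gwgLaaaaaa=>gwgLaaaaaaaa=>gwgLaaaaaaaaaa=>gwgLaaaaaaaaaaaa=>gwgLaaaaaaaaaaaaaa=>gwgaaaaaaaaaaaaaaa

S => SgL   [S -> S g L]
SgL => gwgL   [S -> g w]
gwgL => gwgLaa   [L -> L a a]
gwgLaa => gwgLaaaa   [L -> L a a]
gwgLaaaa => gwgLaaaaaa   [L -> L a a]
gwgLaaaaaa => gwgLaaaaaaaa   [L -> L a a]
gwgLaaaaaaaa => gwgLaaaaaaaaaa   [L -> L a a]
gwgLaaaaaaaaaa => gwgLaaaaaaaaaaaa   [L -> L a a]
gwgLaaaaaaaaaaaa => gwgLaaaaaaaaaaaaaa   [L -> L a a]
gwgLaaaaaaaaaaaaaa => gwgaaaaaaaaaaaaaaa   [L -> a]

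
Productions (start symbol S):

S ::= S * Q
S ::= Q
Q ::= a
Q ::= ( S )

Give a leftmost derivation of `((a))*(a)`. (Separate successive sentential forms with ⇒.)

S⇒S*Q⇒Q*Q⇒(S)*Q⇒(Q)*Q⇒((S))*Q⇒((Q))*Q⇒((a))*Q⇒((a))*(S)⇒((a))*(Q)⇒((a))*(a)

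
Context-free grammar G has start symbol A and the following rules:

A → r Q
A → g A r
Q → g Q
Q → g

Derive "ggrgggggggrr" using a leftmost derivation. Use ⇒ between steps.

A ⇒ gAr   [A → g A r]
gAr ⇒ ggArr   [A → g A r]
ggArr ⇒ ggrQrr   [A → r Q]
ggrQrr ⇒ ggrgQrr   [Q → g Q]
ggrgQrr ⇒ ggrggQrr   [Q → g Q]
ggrggQrr ⇒ ggrgggQrr   [Q → g Q]
ggrgggQrr ⇒ ggrggggQrr   [Q → g Q]
ggrggggQrr ⇒ ggrgggggQrr   [Q → g Q]
ggrgggggQrr ⇒ ggrggggggQrr   [Q → g Q]
ggrggggggQrr ⇒ ggrgggggggrr   [Q → g]

A⇒gAr⇒ggArr⇒ggrQrr⇒ggrgQrr⇒ggrggQrr⇒ggrgggQrr⇒ggrggggQrr⇒ggrgggggQrr⇒ggrggggggQrr⇒ggrgggggggrr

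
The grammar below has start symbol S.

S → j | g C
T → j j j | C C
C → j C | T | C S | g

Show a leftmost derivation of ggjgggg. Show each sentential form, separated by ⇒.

S ⇒ gC   [S → g C]
gC ⇒ gCS   [C → C S]
gCS ⇒ gCSS   [C → C S]
gCSS ⇒ gCSSS   [C → C S]
gCSSS ⇒ ggSSS   [C → g]
ggSSS ⇒ ggjSS   [S → j]
ggjSS ⇒ ggjgCS   [S → g C]
ggjgCS ⇒ ggjggS   [C → g]
ggjggS ⇒ ggjgggC   [S → g C]
ggjgggC ⇒ ggjgggg   [C → g]

S ⇒ gC ⇒ gCS ⇒ gCSS ⇒ gCSSS ⇒ ggSSS ⇒ ggjSS ⇒ ggjgCS ⇒ ggjggS ⇒ ggjgggC ⇒ ggjgggg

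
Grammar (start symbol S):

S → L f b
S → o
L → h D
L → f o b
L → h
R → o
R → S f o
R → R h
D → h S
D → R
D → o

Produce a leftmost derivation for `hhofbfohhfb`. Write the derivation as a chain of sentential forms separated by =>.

S=>Lfb=>hDfb=>hRfb=>hRhfb=>hRhhfb=>hSfohhfb=>hLfbfohhfb=>hhDfbfohhfb=>hhofbfohhfb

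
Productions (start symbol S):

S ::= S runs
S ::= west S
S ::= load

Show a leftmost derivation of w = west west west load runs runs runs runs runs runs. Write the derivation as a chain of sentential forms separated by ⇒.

S ⇒ S runs   [S ::= S runs]
S runs ⇒ west S runs   [S ::= west S]
west S runs ⇒ west west S runs   [S ::= west S]
west west S runs ⇒ west west S runs runs   [S ::= S runs]
west west S runs runs ⇒ west west S runs runs runs   [S ::= S runs]
west west S runs runs runs ⇒ west west west S runs runs runs   [S ::= west S]
west west west S runs runs runs ⇒ west west west S runs runs runs runs   [S ::= S runs]
west west west S runs runs runs runs ⇒ west west west S runs runs runs runs runs   [S ::= S runs]
west west west S runs runs runs runs runs ⇒ west west west S runs runs runs runs runs runs   [S ::= S runs]
west west west S runs runs runs runs runs runs ⇒ west west west load runs runs runs runs runs runs   [S ::= load]

S ⇒ S runs ⇒ west S runs ⇒ west west S runs ⇒ west west S runs runs ⇒ west west S runs runs runs ⇒ west west west S runs runs runs ⇒ west west west S runs runs runs runs ⇒ west west west S runs runs runs runs runs ⇒ west west west S runs runs runs runs runs runs ⇒ west west west load runs runs runs runs runs runs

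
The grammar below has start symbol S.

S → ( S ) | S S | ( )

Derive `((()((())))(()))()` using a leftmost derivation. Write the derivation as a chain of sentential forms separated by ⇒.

S ⇒ SS ⇒ (S)S ⇒ (SS)S ⇒ ((S)S)S ⇒ ((SS)S)S ⇒ ((()S)S)S ⇒ ((()(S))S)S ⇒ ((()((S)))S)S ⇒ ((()((())))S)S ⇒ ((()((())))(S))S ⇒ ((()((())))(()))S ⇒ ((()((())))(()))()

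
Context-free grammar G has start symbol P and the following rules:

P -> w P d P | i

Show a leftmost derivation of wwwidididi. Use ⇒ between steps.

P ⇒ wPdP   [P -> w P d P]
wPdP ⇒ wwPdPdP   [P -> w P d P]
wwPdPdP ⇒ wwwPdPdPdP   [P -> w P d P]
wwwPdPdPdP ⇒ wwwidPdPdP   [P -> i]
wwwidPdPdP ⇒ wwwididPdP   [P -> i]
wwwididPdP ⇒ wwwidididP   [P -> i]
wwwidididP ⇒ wwwidididi   [P -> i]

P ⇒ wPdP ⇒ wwPdPdP ⇒ wwwPdPdPdP ⇒ wwwidPdPdP ⇒ wwwididPdP ⇒ wwwidididP ⇒ wwwidididi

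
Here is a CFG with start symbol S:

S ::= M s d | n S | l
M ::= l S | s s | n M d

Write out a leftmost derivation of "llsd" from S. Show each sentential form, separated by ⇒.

S⇒Msd⇒lSsd⇒llsd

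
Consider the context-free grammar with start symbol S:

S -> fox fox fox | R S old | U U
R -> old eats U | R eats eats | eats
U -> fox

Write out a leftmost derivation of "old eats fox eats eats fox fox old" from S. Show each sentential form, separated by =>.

S => R S old => R eats eats S old => old eats U eats eats S old => old eats fox eats eats S old => old eats fox eats eats U U old => old eats fox eats eats fox U old => old eats fox eats eats fox fox old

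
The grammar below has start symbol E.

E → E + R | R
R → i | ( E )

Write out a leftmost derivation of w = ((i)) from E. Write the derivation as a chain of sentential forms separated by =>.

E => R => (E) => (R) => ((E)) => ((R)) => ((i))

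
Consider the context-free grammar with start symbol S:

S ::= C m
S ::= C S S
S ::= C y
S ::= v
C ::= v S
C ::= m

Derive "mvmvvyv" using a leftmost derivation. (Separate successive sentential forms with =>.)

S => CSS   [S ::= C S S]
CSS => mSS   [C ::= m]
mSS => mCyS   [S ::= C y]
mCyS => mvSyS   [C ::= v S]
mvSyS => mvCSSyS   [S ::= C S S]
mvCSSyS => mvmSSyS   [C ::= m]
mvmSSyS => mvmvSyS   [S ::= v]
mvmvSyS => mvmvvyS   [S ::= v]
mvmvvyS => mvmvvyv   [S ::= v]

S => CSS => mSS => mCyS => mvSyS => mvCSSyS => mvmSSyS => mvmvSyS => mvmvvyS => mvmvvyv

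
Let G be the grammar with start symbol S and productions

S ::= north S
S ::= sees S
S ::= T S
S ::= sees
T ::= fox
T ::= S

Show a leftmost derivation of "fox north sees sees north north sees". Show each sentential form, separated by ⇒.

S ⇒ T S ⇒ fox S ⇒ fox north S ⇒ fox north sees S ⇒ fox north sees sees S ⇒ fox north sees sees north S ⇒ fox north sees sees north north S ⇒ fox north sees sees north north sees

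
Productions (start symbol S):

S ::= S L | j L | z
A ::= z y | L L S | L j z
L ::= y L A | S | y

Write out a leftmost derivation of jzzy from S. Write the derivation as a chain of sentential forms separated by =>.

S => SL => SLL => jLLL => jSLL => jzLL => jzSL => jzzL => jzzy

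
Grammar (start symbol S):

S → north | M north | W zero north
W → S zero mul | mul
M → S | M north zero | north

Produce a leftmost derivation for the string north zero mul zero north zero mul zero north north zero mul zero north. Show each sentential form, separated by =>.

S => W zero north => S zero mul zero north => M north zero mul zero north => S north zero mul zero north => W zero north north zero mul zero north => S zero mul zero north north zero mul zero north => W zero north zero mul zero north north zero mul zero north => S zero mul zero north zero mul zero north north zero mul zero north => north zero mul zero north zero mul zero north north zero mul zero north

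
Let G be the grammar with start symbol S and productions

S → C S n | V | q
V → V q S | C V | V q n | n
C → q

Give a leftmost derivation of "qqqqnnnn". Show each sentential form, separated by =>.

S => CSn => qSn => qCSnn => qqSnn => qqCSnnn => qqqSnnn => qqqVnnn => qqqCVnnn => qqqqVnnn => qqqqnnnn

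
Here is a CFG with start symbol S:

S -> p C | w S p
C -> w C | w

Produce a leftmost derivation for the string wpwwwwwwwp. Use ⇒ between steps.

S ⇒ wSp ⇒ wpCp ⇒ wpwCp ⇒ wpwwCp ⇒ wpwwwCp ⇒ wpwwwwCp ⇒ wpwwwwwCp ⇒ wpwwwwwwCp ⇒ wpwwwwwwwp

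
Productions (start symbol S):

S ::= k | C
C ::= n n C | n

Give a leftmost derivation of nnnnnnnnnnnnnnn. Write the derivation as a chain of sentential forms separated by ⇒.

S ⇒ C ⇒ nnC ⇒ nnnnC ⇒ nnnnnnC ⇒ nnnnnnnnC ⇒ nnnnnnnnnnC ⇒ nnnnnnnnnnnnC ⇒ nnnnnnnnnnnnnnC ⇒ nnnnnnnnnnnnnnn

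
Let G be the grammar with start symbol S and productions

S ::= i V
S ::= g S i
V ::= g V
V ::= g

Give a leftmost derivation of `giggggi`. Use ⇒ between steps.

S⇒gSi⇒giVi⇒gigVi⇒giggVi⇒gigggVi⇒giggggi

S ⇒ gSi   [S ::= g S i]
gSi ⇒ giVi   [S ::= i V]
giVi ⇒ gigVi   [V ::= g V]
gigVi ⇒ giggVi   [V ::= g V]
giggVi ⇒ gigggVi   [V ::= g V]
gigggVi ⇒ giggggi   [V ::= g]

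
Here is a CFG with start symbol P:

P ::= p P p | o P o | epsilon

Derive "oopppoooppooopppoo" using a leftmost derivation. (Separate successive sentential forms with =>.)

P => oPo => ooPoo => oopPpoo => ooppPppoo => oopppPpppoo => oopppoPopppoo => oopppooPoopppoo => oopppoooPooopppoo => oopppooopPpooopppoo => oopppoooppooopppoo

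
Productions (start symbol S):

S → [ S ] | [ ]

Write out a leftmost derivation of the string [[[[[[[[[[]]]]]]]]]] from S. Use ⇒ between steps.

S ⇒ [S] ⇒ [[S]] ⇒ [[[S]]] ⇒ [[[[S]]]] ⇒ [[[[[S]]]]] ⇒ [[[[[[S]]]]]] ⇒ [[[[[[[S]]]]]]] ⇒ [[[[[[[[S]]]]]]]] ⇒ [[[[[[[[[S]]]]]]]]] ⇒ [[[[[[[[[[]]]]]]]]]]

S ⇒ [S]   [S → [ S ]]
[S] ⇒ [[S]]   [S → [ S ]]
[[S]] ⇒ [[[S]]]   [S → [ S ]]
[[[S]]] ⇒ [[[[S]]]]   [S → [ S ]]
[[[[S]]]] ⇒ [[[[[S]]]]]   [S → [ S ]]
[[[[[S]]]]] ⇒ [[[[[[S]]]]]]   [S → [ S ]]
[[[[[[S]]]]]] ⇒ [[[[[[[S]]]]]]]   [S → [ S ]]
[[[[[[[S]]]]]]] ⇒ [[[[[[[[S]]]]]]]]   [S → [ S ]]
[[[[[[[[S]]]]]]]] ⇒ [[[[[[[[[S]]]]]]]]]   [S → [ S ]]
[[[[[[[[[S]]]]]]]]] ⇒ [[[[[[[[[[]]]]]]]]]]   [S → [ ]]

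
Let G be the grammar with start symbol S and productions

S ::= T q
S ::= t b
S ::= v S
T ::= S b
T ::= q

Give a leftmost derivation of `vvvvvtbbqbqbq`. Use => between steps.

S => Tq   [S ::= T q]
Tq => Sbq   [T ::= S b]
Sbq => vSbq   [S ::= v S]
vSbq => vvSbq   [S ::= v S]
vvSbq => vvvSbq   [S ::= v S]
vvvSbq => vvvvSbq   [S ::= v S]
vvvvSbq => vvvvTqbq   [S ::= T q]
vvvvTqbq => vvvvSbqbq   [T ::= S b]
vvvvSbqbq => vvvvTqbqbq   [S ::= T q]
vvvvTqbqbq => vvvvSbqbqbq   [T ::= S b]
vvvvSbqbqbq => vvvvvSbqbqbq   [S ::= v S]
vvvvvSbqbqbq => vvvvvtbbqbqbq   [S ::= t b]

S => Tq => Sbq => vSbq => vvSbq => vvvSbq => vvvvSbq => vvvvTqbq => vvvvSbqbq => vvvvTqbqbq => vvvvSbqbqbq => vvvvvSbqbqbq => vvvvvtbbqbqbq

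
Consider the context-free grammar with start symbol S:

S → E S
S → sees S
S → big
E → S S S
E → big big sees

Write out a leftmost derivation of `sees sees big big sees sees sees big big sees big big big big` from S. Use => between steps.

S => sees S => sees sees S => sees sees E S => sees sees big big sees S => sees sees big big sees sees S => sees sees big big sees sees E S => sees sees big big sees sees S S S S => sees sees big big sees sees sees S S S S => sees sees big big sees sees sees E S S S S => sees sees big big sees sees sees big big sees S S S S => sees sees big big sees sees sees big big sees big S S S => sees sees big big sees sees sees big big sees big big S S => sees sees big big sees sees sees big big sees big big big S => sees sees big big sees sees sees big big sees big big big big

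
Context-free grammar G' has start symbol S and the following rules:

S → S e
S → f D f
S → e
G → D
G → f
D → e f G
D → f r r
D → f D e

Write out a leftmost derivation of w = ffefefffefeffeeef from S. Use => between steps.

S => fDf   [S → f D f]
fDf => ffDef   [D → f D e]
ffDef => ffefGef   [D → e f G]
ffefGef => ffefDef   [G → D]
ffefDef => ffefefGef   [D → e f G]
ffefefGef => ffefefDef   [G → D]
ffefefDef => ffefeffDeef   [D → f D e]
ffefeffDeef => ffefefffDeeef   [D → f D e]
ffefefffDeeef => ffefefffefGeeef   [D → e f G]
ffefefffefGeeef => ffefefffefDeeef   [G → D]
ffefefffefDeeef => ffefefffefefGeeef   [D → e f G]
ffefefffefefGeeef => ffefefffefeffeeef   [G → f]

S => fDf => ffDef => ffefGef => ffefDef => ffefefGef => ffefefDef => ffefeffDeef => ffefefffDeeef => ffefefffefGeeef => ffefefffefDeeef => ffefefffefefGeeef => ffefefffefeffeeef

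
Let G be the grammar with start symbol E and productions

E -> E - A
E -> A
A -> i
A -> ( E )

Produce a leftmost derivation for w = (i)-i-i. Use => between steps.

E => E-A   [E -> E - A]
E-A => E-A-A   [E -> E - A]
E-A-A => A-A-A   [E -> A]
A-A-A => (E)-A-A   [A -> ( E )]
(E)-A-A => (A)-A-A   [E -> A]
(A)-A-A => (i)-A-A   [A -> i]
(i)-A-A => (i)-i-A   [A -> i]
(i)-i-A => (i)-i-i   [A -> i]

E => E-A => E-A-A => A-A-A => (E)-A-A => (A)-A-A => (i)-A-A => (i)-i-A => (i)-i-i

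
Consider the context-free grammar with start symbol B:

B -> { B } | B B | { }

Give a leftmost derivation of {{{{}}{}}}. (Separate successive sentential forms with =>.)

B => {B}   [B -> { B }]
{B} => {{B}}   [B -> { B }]
{{B}} => {{BB}}   [B -> B B]
{{BB}} => {{{B}B}}   [B -> { B }]
{{{B}B}} => {{{{}}B}}   [B -> { }]
{{{{}}B}} => {{{{}}{}}}   [B -> { }]

B => {B} => {{B}} => {{BB}} => {{{B}B}} => {{{{}}B}} => {{{{}}{}}}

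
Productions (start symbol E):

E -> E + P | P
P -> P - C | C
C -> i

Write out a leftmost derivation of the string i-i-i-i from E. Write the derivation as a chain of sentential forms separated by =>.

E=>P=>P-C=>P-C-C=>P-C-C-C=>C-C-C-C=>i-C-C-C=>i-i-C-C=>i-i-i-C=>i-i-i-i

E => P   [E -> P]
P => P-C   [P -> P - C]
P-C => P-C-C   [P -> P - C]
P-C-C => P-C-C-C   [P -> P - C]
P-C-C-C => C-C-C-C   [P -> C]
C-C-C-C => i-C-C-C   [C -> i]
i-C-C-C => i-i-C-C   [C -> i]
i-i-C-C => i-i-i-C   [C -> i]
i-i-i-C => i-i-i-i   [C -> i]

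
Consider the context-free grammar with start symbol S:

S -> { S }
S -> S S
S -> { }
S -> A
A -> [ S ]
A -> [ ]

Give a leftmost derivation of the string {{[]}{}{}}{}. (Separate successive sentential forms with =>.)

S => SS => {S}S => {SS}S => {SSS}S => {{S}SS}S => {{A}SS}S => {{[]}SS}S => {{[]}{}S}S => {{[]}{}{}}S => {{[]}{}{}}{}

S => SS   [S -> S S]
SS => {S}S   [S -> { S }]
{S}S => {SS}S   [S -> S S]
{SS}S => {SSS}S   [S -> S S]
{SSS}S => {{S}SS}S   [S -> { S }]
{{S}SS}S => {{A}SS}S   [S -> A]
{{A}SS}S => {{[]}SS}S   [A -> [ ]]
{{[]}SS}S => {{[]}{}S}S   [S -> { }]
{{[]}{}S}S => {{[]}{}{}}S   [S -> { }]
{{[]}{}{}}S => {{[]}{}{}}{}   [S -> { }]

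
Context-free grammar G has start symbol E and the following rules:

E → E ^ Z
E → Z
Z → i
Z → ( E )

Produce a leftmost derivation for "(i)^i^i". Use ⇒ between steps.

E ⇒ E^Z   [E → E ^ Z]
E^Z ⇒ E^Z^Z   [E → E ^ Z]
E^Z^Z ⇒ Z^Z^Z   [E → Z]
Z^Z^Z ⇒ (E)^Z^Z   [Z → ( E )]
(E)^Z^Z ⇒ (Z)^Z^Z   [E → Z]
(Z)^Z^Z ⇒ (i)^Z^Z   [Z → i]
(i)^Z^Z ⇒ (i)^i^Z   [Z → i]
(i)^i^Z ⇒ (i)^i^i   [Z → i]

E⇒E^Z⇒E^Z^Z⇒Z^Z^Z⇒(E)^Z^Z⇒(Z)^Z^Z⇒(i)^Z^Z⇒(i)^i^Z⇒(i)^i^i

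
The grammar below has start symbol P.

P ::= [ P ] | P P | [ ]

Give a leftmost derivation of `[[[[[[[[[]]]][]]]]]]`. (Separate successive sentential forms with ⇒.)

P ⇒ [P] ⇒ [[P]] ⇒ [[[P]]] ⇒ [[[[P]]]] ⇒ [[[[[P]]]]] ⇒ [[[[[PP]]]]] ⇒ [[[[[[P]P]]]]] ⇒ [[[[[[[P]]P]]]]] ⇒ [[[[[[[[P]]]P]]]]] ⇒ [[[[[[[[[]]]]P]]]]] ⇒ [[[[[[[[[]]]][]]]]]]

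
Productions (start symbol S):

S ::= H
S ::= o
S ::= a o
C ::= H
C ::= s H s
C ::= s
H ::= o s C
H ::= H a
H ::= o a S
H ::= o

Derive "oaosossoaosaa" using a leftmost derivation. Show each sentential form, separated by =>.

S=>H=>Ha=>oaSa=>oaHa=>oaHaa=>oaosCaa=>oaosHaa=>oaososCaa=>oaosossHsaa=>oaosossoaSsaa=>oaosossoaosaa

S => H   [S ::= H]
H => Ha   [H ::= H a]
Ha => oaSa   [H ::= o a S]
oaSa => oaHa   [S ::= H]
oaHa => oaHaa   [H ::= H a]
oaHaa => oaosCaa   [H ::= o s C]
oaosCaa => oaosHaa   [C ::= H]
oaosHaa => oaososCaa   [H ::= o s C]
oaososCaa => oaosossHsaa   [C ::= s H s]
oaosossHsaa => oaosossoaSsaa   [H ::= o a S]
oaosossoaSsaa => oaosossoaosaa   [S ::= o]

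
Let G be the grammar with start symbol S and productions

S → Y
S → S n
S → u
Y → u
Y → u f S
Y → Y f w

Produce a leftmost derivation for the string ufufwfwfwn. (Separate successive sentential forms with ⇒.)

S⇒Y⇒ufS⇒ufSn⇒ufYn⇒ufYfwn⇒ufYfwfwn⇒ufYfwfwfwn⇒ufufwfwfwn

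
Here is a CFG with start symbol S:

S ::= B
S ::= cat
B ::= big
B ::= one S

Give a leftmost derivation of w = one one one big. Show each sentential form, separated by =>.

S => B   [S ::= B]
B => one S   [B ::= one S]
one S => one B   [S ::= B]
one B => one one S   [B ::= one S]
one one S => one one B   [S ::= B]
one one B => one one one S   [B ::= one S]
one one one S => one one one B   [S ::= B]
one one one B => one one one big   [B ::= big]

S => B => one S => one B => one one S => one one B => one one one S => one one one B => one one one big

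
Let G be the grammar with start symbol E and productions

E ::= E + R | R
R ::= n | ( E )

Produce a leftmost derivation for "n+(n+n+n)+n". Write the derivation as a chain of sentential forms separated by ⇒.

E⇒E+R⇒E+R+R⇒R+R+R⇒n+R+R⇒n+(E)+R⇒n+(E+R)+R⇒n+(E+R+R)+R⇒n+(R+R+R)+R⇒n+(n+R+R)+R⇒n+(n+n+R)+R⇒n+(n+n+n)+R⇒n+(n+n+n)+n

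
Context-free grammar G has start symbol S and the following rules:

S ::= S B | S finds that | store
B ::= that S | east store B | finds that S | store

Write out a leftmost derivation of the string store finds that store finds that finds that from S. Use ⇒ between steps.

S ⇒ S finds that ⇒ S finds that finds that ⇒ S B finds that finds that ⇒ S finds that B finds that finds that ⇒ store finds that B finds that finds that ⇒ store finds that store finds that finds that

S ⇒ S finds that   [S ::= S finds that]
S finds that ⇒ S finds that finds that   [S ::= S finds that]
S finds that finds that ⇒ S B finds that finds that   [S ::= S B]
S B finds that finds that ⇒ S finds that B finds that finds that   [S ::= S finds that]
S finds that B finds that finds that ⇒ store finds that B finds that finds that   [S ::= store]
store finds that B finds that finds that ⇒ store finds that store finds that finds that   [B ::= store]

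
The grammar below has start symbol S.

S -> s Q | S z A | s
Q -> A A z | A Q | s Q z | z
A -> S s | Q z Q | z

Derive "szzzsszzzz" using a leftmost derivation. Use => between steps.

S => SzA => szA => szQzQ => szAQzQ => szQzQQzQ => szzzQQzQ => szzzAQQzQ => szzzSsQQzQ => szzzssQQzQ => szzzsszQzQ => szzzsszzzQ => szzzsszzzz

S => SzA   [S -> S z A]
SzA => szA   [S -> s]
szA => szQzQ   [A -> Q z Q]
szQzQ => szAQzQ   [Q -> A Q]
szAQzQ => szQzQQzQ   [A -> Q z Q]
szQzQQzQ => szzzQQzQ   [Q -> z]
szzzQQzQ => szzzAQQzQ   [Q -> A Q]
szzzAQQzQ => szzzSsQQzQ   [A -> S s]
szzzSsQQzQ => szzzssQQzQ   [S -> s]
szzzssQQzQ => szzzsszQzQ   [Q -> z]
szzzsszQzQ => szzzsszzzQ   [Q -> z]
szzzsszzzQ => szzzsszzzz   [Q -> z]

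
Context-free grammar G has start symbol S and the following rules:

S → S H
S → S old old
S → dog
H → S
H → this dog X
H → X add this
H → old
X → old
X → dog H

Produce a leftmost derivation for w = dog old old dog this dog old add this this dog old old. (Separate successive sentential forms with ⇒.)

S ⇒ S H   [S → S H]
S H ⇒ S H H   [S → S H]
S H H ⇒ S H H H   [S → S H]
S H H H ⇒ S old old H H H   [S → S old old]
S old old H H H ⇒ dog old old H H H   [S → dog]
dog old old H H H ⇒ dog old old X add this H H   [H → X add this]
dog old old X add this H H ⇒ dog old old dog H add this H H   [X → dog H]
dog old old dog H add this H H ⇒ dog old old dog this dog X add this H H   [H → this dog X]
dog old old dog this dog X add this H H ⇒ dog old old dog this dog old add this H H   [X → old]
dog old old dog this dog old add this H H ⇒ dog old old dog this dog old add this this dog X H   [H → this dog X]
dog old old dog this dog old add this this dog X H ⇒ dog old old dog this dog old add this this dog old H   [X → old]
dog old old dog this dog old add this this dog old H ⇒ dog old old dog this dog old add this this dog old old   [H → old]

S ⇒ S H ⇒ S H H ⇒ S H H H ⇒ S old old H H H ⇒ dog old old H H H ⇒ dog old old X add this H H ⇒ dog old old dog H add this H H ⇒ dog old old dog this dog X add this H H ⇒ dog old old dog this dog old add this H H ⇒ dog old old dog this dog old add this this dog X H ⇒ dog old old dog this dog old add this this dog old H ⇒ dog old old dog this dog old add this this dog old old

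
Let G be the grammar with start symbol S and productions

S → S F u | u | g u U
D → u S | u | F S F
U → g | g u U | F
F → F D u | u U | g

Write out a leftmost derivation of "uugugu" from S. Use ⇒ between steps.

S⇒SFu⇒uFu⇒uuUu⇒uuguUu⇒uugugu

S ⇒ SFu   [S → S F u]
SFu ⇒ uFu   [S → u]
uFu ⇒ uuUu   [F → u U]
uuUu ⇒ uuguUu   [U → g u U]
uuguUu ⇒ uugugu   [U → g]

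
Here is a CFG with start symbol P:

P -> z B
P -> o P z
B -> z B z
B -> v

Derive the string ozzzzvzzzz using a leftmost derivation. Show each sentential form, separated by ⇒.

P ⇒ oPz   [P -> o P z]
oPz ⇒ ozBz   [P -> z B]
ozBz ⇒ ozzBzz   [B -> z B z]
ozzBzz ⇒ ozzzBzzz   [B -> z B z]
ozzzBzzz ⇒ ozzzzBzzzz   [B -> z B z]
ozzzzBzzzz ⇒ ozzzzvzzzz   [B -> v]

P ⇒ oPz ⇒ ozBz ⇒ ozzBzz ⇒ ozzzBzzz ⇒ ozzzzBzzzz ⇒ ozzzzvzzzz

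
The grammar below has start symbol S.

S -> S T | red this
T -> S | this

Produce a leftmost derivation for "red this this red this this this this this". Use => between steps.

S => S T => S T T => S T T T => S T T T T => S T T T T T => red this T T T T T => red this this T T T T => red this this S T T T => red this this S T T T T => red this this red this T T T T => red this this red this this T T T => red this this red this this this T T => red this this red this this this this T => red this this red this this this this this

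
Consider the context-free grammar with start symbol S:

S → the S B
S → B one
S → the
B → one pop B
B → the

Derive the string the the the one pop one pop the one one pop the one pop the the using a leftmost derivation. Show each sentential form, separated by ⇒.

S ⇒ the S B ⇒ the the S B B ⇒ the the the S B B B ⇒ the the the B one B B B ⇒ the the the one pop B one B B B ⇒ the the the one pop one pop B one B B B ⇒ the the the one pop one pop the one B B B ⇒ the the the one pop one pop the one one pop B B B ⇒ the the the one pop one pop the one one pop the B B ⇒ the the the one pop one pop the one one pop the one pop B B ⇒ the the the one pop one pop the one one pop the one pop the B ⇒ the the the one pop one pop the one one pop the one pop the the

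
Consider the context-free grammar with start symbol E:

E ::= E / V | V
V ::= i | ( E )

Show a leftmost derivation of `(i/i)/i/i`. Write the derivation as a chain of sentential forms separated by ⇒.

E ⇒ E/V   [E ::= E / V]
E/V ⇒ E/V/V   [E ::= E / V]
E/V/V ⇒ V/V/V   [E ::= V]
V/V/V ⇒ (E)/V/V   [V ::= ( E )]
(E)/V/V ⇒ (E/V)/V/V   [E ::= E / V]
(E/V)/V/V ⇒ (V/V)/V/V   [E ::= V]
(V/V)/V/V ⇒ (i/V)/V/V   [V ::= i]
(i/V)/V/V ⇒ (i/i)/V/V   [V ::= i]
(i/i)/V/V ⇒ (i/i)/i/V   [V ::= i]
(i/i)/i/V ⇒ (i/i)/i/i   [V ::= i]

E ⇒ E/V ⇒ E/V/V ⇒ V/V/V ⇒ (E)/V/V ⇒ (E/V)/V/V ⇒ (V/V)/V/V ⇒ (i/V)/V/V ⇒ (i/i)/V/V ⇒ (i/i)/i/V ⇒ (i/i)/i/i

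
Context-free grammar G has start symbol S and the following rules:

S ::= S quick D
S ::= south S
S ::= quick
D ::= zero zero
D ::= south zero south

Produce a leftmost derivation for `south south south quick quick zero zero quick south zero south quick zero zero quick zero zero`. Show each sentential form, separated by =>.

S => S quick D   [S ::= S quick D]
S quick D => south S quick D   [S ::= south S]
south S quick D => south S quick D quick D   [S ::= S quick D]
south S quick D quick D => south S quick D quick D quick D   [S ::= S quick D]
south S quick D quick D quick D => south south S quick D quick D quick D   [S ::= south S]
south south S quick D quick D quick D => south south S quick D quick D quick D quick D   [S ::= S quick D]
south south S quick D quick D quick D quick D => south south south S quick D quick D quick D quick D   [S ::= south S]
south south south S quick D quick D quick D quick D => south south south quick quick D quick D quick D quick D   [S ::= quick]
south south south quick quick D quick D quick D quick D => south south south quick quick zero zero quick D quick D quick D   [D ::= zero zero]
south south south quick quick zero zero quick D quick D quick D => south south south quick quick zero zero quick south zero south quick D quick D   [D ::= south zero south]
south south south quick quick zero zero quick south zero south quick D quick D => south south south quick quick zero zero quick south zero south quick zero zero quick D   [D ::= zero zero]
south south south quick quick zero zero quick south zero south quick zero zero quick D => south south south quick quick zero zero quick south zero south quick zero zero quick zero zero   [D ::= zero zero]

S => S quick D => south S quick D => south S quick D quick D => south S quick D quick D quick D => south south S quick D quick D quick D => south south S quick D quick D quick D quick D => south south south S quick D quick D quick D quick D => south south south quick quick D quick D quick D quick D => south south south quick quick zero zero quick D quick D quick D => south south south quick quick zero zero quick south zero south quick D quick D => south south south quick quick zero zero quick south zero south quick zero zero quick D => south south south quick quick zero zero quick south zero south quick zero zero quick zero zero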